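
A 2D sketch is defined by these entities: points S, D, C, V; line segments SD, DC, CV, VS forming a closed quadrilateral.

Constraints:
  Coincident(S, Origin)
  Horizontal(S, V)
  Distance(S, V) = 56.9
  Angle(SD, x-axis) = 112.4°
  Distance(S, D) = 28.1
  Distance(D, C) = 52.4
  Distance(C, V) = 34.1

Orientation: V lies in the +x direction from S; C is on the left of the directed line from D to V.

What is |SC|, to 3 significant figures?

51.5

S is at the origin; SV is horizontal with |SV| = 56.9 and V in +x, so V = (56.9, 0). SD runs at 112.4° with |SD| = 28.1, so D = (-10.7, 26.0). C is determined by |DC| = 52.4 and |CV| = 34.1 together: it lies at the intersection of circle(D, 52.4) and circle(V, 34.1). With |DV| = 72.4, the foot of the radical line on DV is 47.1 from D and the perpendicular offset is √(52.4² − 47.1²) = 22.9. Taking the left-of-DV solution: C = (41.5, 30.4).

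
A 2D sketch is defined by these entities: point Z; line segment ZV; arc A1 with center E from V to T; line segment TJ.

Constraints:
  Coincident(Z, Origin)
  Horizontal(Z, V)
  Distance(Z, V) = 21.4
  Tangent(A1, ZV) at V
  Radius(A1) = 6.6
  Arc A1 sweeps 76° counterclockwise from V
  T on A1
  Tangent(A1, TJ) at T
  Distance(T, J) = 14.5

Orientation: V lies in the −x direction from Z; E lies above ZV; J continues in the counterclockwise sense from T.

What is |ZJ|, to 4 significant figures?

22.27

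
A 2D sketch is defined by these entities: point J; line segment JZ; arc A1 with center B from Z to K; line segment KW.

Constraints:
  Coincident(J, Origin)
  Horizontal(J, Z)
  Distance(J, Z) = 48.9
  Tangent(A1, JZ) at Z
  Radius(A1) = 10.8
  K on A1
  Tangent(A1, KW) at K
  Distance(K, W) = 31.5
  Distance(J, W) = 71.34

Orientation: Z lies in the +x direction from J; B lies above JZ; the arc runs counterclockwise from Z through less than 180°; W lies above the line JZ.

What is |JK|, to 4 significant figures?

60.81

J is at the origin; JZ is horizontal with |JZ| = 48.9 and Z on the +x side, so Z = (48.90, 0.000). Since A1 is tangent to JZ there, BZ ⟂ JZ, so B = Z + (0, 10.8) = (48.90, 10.80). Since BK ⟂ KW (tangency), |BW| = √(10.8² + 31.5²) = 33.30 regardless of where K sits on A1. So W lies on both circle(J, 71.34) and circle(B, 33.30); the above-JZ intersection is W = (56.81, 43.15). K is the foot of the tangent from W: K = (59.66, 11.77).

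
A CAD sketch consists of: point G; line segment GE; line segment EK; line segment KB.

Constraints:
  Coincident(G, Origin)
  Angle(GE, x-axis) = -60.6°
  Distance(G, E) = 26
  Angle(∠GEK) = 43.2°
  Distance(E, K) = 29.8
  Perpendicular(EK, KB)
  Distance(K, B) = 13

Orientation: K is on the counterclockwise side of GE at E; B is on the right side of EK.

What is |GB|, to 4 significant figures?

32.65

G is at the origin; GE runs at -60.6° with length 26.0, so E = 26.0·(cos -60.6°, sin -60.6°) = (12.76, -22.65). ∠GEK = 43.2°, so EK runs at -60.6° + (180° − 43.2°) = 76.20° from the x-axis; with |EK| = 29.8, K = E + 29.8·(cos 76.20°, sin 76.20°) = (19.87, 6.288). The perpendicularity gives KB at right angles to EK; with |KB| = 13.0 on the right of EK, B = K + 13.0·(0.9711, -0.2385) = (32.50, 3.187). Then |GB| = |B − G| = 32.65.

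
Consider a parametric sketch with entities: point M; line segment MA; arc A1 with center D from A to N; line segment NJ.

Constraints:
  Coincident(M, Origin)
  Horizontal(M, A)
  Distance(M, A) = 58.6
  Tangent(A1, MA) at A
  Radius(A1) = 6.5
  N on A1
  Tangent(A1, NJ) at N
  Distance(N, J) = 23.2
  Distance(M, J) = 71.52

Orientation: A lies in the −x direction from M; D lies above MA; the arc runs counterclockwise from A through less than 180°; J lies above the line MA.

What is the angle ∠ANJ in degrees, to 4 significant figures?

119.4°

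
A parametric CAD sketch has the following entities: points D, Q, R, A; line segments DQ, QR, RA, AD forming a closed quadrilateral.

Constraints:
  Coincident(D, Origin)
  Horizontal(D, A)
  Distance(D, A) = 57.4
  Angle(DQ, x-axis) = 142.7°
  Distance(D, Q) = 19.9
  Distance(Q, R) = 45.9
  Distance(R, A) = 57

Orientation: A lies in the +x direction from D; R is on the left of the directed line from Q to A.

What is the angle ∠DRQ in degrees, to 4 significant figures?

24.98°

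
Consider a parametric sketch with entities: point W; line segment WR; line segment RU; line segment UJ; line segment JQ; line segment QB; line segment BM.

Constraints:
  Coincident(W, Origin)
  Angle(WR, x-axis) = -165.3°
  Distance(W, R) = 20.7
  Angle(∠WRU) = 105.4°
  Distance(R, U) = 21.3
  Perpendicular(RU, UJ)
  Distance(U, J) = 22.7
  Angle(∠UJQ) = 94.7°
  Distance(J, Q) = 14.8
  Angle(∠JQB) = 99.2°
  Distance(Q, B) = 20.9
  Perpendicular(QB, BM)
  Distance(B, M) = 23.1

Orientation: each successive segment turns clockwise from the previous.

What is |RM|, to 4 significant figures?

24.03

W is at the origin; WR runs at -165.3° with length 20.7, so R = (-20.02, -5.253). ∠WRU = 105.4° gives RU at 120.1° from the x-axis; with |RU| = 21.3, U = (-30.70, 13.17). RU is perpendicular to UJ, so UJ runs at 30.10°; with |UJ| = 22.7, J = (-11.07, 24.56). ∠UJQ = 94.7° gives JQ at -55.20° from the x-axis; with |JQ| = 14.8, Q = (-2.619, 12.41). ∠JQB = 99.2° gives QB at -136.0° from the x-axis; with |QB| = 20.9, B = (-17.65, -2.112). QB ⟂ BM, so BM runs at 134.0°; with |BM| = 23.1, M = (-33.70, 14.50). Then |RM| = |M − R| = 24.03.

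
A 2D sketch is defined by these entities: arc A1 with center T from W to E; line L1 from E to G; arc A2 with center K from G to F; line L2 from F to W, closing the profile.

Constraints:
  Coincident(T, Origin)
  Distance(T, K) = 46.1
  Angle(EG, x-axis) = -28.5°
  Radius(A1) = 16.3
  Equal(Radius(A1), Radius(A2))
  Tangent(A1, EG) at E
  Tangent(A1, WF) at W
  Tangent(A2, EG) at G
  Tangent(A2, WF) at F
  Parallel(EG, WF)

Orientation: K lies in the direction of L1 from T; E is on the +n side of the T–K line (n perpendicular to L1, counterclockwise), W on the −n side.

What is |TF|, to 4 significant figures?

48.90

The slot axis is L1's direction at -28.5°, so u = (cos -28.5°, sin -28.5°) = (0.8788, -0.4772) and n = (−sin -28.5°, cos -28.5°) = (0.4772, 0.8788). T is at the origin and K lies 46.1 along u from T, so K = 46.1·u = (40.51, -22.00). Tangency of A1 to both parallel lines with radius 16.3 puts E and W at T ± 16.3·n: E = (7.778, 14.32), W = (-7.778, -14.32). Equal radii place G and F the same way about K: G = K + 16.3·n = (48.29, -7.672), F = K − 16.3·n = (32.74, -36.32). Then |TF| = |F − T| = 48.90.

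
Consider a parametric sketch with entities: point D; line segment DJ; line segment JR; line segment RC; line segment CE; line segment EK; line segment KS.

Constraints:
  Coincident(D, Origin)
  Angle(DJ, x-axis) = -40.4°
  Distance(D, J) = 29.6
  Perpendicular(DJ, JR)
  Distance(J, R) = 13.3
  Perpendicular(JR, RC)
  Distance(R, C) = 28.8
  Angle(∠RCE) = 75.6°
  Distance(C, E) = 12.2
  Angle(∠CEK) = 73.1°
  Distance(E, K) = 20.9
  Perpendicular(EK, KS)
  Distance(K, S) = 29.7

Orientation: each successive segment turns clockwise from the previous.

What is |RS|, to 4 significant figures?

33.78

∠CEK = 73.1° gives EK at -71.70° from the x-axis; with |EK| = 20.9, K = (8.521, -23.46). EK is perpendicular to KS, so KS runs at -161.7°; with |KS| = 29.7, S = (-19.68, -32.78). Then |RS| = |S − R| = 33.78.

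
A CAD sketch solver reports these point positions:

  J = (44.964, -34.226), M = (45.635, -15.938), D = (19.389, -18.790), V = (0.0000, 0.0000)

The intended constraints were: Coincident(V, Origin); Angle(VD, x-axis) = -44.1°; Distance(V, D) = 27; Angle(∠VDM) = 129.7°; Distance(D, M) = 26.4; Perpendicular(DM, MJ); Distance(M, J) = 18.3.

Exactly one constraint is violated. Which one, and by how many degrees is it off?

Perpendicular(DM, MJ) — off by 8.30°.

V = (0.00, 0.00) ✓; VD at -44.10° ✓; |VD| = 27.00 ✓; ∠VDM = 129.7° ✓; |DM| = 26.40 ✓; ∠(DM, MJ) = 98.30° ✗; |MJ| = 18.30 ✓.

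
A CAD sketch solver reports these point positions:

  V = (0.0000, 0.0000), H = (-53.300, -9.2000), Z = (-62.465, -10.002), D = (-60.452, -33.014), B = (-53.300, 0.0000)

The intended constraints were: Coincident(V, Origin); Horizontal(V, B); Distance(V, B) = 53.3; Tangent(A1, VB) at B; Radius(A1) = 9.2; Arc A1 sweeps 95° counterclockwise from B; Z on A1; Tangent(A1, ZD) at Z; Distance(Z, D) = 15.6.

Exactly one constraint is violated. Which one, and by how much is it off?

Distance(Z, D) = 15.6 — off by 7.50.

V = (0.00, 0.00) ✓; V.y = 0.00, B.y = 0.00 ✓; |VB| = 53.30 ✓; ∠(HB, BV) = 90.00° ✓; |HB| = 9.200 ✓; bearing(H→Z) − bearing(H→B) = 95.00° ✓; |HZ| = 9.200 ✓; ∠(HZ, ZD) = 90.00° ✓; |ZD| = 23.10 ✗.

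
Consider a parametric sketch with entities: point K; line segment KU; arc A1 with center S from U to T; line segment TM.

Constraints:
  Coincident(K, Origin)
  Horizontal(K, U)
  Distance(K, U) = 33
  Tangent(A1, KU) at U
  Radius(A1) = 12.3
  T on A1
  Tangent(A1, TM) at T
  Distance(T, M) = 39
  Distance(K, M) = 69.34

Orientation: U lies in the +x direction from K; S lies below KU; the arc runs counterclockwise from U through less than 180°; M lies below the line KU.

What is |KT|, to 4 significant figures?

30.67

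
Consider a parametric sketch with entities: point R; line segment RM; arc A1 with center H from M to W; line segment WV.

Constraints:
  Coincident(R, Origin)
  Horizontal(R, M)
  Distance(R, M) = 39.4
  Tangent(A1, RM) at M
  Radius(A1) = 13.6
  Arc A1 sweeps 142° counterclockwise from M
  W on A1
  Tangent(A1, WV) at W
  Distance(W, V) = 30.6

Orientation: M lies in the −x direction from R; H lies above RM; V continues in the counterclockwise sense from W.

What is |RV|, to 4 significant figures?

70.02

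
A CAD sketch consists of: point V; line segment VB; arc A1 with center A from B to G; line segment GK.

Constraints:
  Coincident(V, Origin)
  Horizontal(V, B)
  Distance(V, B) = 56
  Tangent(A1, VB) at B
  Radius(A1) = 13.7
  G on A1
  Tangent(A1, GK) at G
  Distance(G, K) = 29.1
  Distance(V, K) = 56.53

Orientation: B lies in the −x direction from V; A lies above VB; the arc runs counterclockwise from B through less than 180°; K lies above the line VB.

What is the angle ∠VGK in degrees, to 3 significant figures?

99.1°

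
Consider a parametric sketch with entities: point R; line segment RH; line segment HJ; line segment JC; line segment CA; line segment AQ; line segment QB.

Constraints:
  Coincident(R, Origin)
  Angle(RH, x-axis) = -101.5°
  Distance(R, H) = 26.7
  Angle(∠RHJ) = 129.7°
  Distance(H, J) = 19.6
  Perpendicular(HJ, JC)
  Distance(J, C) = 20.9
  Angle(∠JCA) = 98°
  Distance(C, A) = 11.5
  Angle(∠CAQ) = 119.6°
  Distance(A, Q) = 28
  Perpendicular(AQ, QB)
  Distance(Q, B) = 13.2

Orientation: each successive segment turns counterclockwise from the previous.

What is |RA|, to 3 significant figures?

25.3

R is at the origin; RH runs at -101.5° with length 26.7, so H = (-5.32, -26.2). ∠RHJ = 129.7° gives HJ at -51.2° from the x-axis; with |HJ| = 19.6, J = (6.96, -41.4). HJ is perpendicular to JC, so JC runs at 38.8°; with |JC| = 20.9, C = (23.2, -28.3). ∠JCA = 98.0° gives CA at 121° from the x-axis; with |CA| = 11.5, A = (17.4, -18.5). Then |RA| = |A − R| = 25.3.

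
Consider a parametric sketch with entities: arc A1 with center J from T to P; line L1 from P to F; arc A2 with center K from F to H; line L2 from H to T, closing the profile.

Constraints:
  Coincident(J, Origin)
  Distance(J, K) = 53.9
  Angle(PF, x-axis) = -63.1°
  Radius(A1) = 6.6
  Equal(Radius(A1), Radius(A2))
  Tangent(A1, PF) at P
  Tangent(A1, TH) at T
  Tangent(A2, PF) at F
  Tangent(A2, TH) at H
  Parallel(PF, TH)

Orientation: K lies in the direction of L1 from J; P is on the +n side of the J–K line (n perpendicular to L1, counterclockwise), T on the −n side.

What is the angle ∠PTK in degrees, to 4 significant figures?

83.02°

The slot axis is L1's direction at -63.1°, so u = (cos -63.1°, sin -63.1°) = (0.4524, -0.8918) and n = (−sin -63.1°, cos -63.1°) = (0.8918, 0.4524). J is at the origin and K lies 53.9 along u from J, so K = 53.9·u = (24.39, -48.07). Tangency of A1 to both parallel lines with radius 6.6 puts P and T at J ± 6.6·n: P = (5.886, 2.986), T = (-5.886, -2.986). Then cos ∠PTK = TP·TK / (|TP||TK|), giving 83.02°.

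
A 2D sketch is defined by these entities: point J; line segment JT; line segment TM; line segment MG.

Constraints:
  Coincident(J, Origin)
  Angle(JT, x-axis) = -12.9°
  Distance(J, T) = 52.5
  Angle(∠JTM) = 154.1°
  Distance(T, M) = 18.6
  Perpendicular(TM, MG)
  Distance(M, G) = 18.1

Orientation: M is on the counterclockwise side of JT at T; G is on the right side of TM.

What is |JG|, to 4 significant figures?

77.57

∠JTM = 154.1°, so TM runs at -12.9° + (180° − 154.1°) = 13.00° from the x-axis; with |TM| = 18.6, M = T + 18.6·(cos 13.00°, sin 13.00°) = (69.30, -7.537). TM ⟂ MG; with |MG| = 18.1 on the right of TM, G = M + 18.1·(0.2250, -0.9744) = (73.37, -25.17). Then |JG| = |G − J| = 77.57.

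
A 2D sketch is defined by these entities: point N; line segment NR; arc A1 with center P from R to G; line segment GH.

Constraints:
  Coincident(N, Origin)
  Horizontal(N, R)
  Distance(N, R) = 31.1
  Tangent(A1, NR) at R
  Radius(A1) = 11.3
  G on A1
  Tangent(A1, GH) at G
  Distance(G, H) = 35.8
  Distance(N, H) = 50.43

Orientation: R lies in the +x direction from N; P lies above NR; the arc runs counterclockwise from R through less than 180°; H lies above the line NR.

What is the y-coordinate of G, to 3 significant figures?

18.0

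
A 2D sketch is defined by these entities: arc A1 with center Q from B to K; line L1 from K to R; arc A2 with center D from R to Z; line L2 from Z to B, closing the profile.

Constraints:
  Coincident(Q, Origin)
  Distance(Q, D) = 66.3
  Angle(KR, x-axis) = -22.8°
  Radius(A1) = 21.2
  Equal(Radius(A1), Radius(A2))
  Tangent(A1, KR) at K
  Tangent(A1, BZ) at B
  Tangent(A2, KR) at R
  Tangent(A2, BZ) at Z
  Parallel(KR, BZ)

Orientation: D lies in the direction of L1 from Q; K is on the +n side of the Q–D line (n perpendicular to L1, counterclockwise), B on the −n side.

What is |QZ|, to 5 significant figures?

69.607

The slot axis is L1's direction at -22.8°, so u = (cos -22.8°, sin -22.8°) = (0.92186, -0.38752) and n = (−sin -22.8°, cos -22.8°) = (0.38752, 0.92186). Q is at the origin and D lies 66.3 along u from Q, so D = 66.3·u = (61.120, -25.692). Tangency of A1 to both parallel lines with radius 21.2 puts K and B at Q ± 21.2·n: K = (8.2153, 19.543), B = (-8.2153, -19.543). Equal radii place R and Z the same way about D: R = D + 21.2·n = (69.335, -6.1488), Z = D − 21.2·n = (52.904, -45.236). Then |QZ| = |Z − Q| = 69.607.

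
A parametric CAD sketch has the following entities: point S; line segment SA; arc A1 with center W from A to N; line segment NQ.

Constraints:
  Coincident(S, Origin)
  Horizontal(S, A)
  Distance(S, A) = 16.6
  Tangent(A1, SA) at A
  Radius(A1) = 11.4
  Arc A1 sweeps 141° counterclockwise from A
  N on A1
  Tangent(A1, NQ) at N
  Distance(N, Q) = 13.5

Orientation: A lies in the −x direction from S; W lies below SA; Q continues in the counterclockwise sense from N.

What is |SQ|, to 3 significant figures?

31.7

On A1, A sits at bearing 90° from W; a 141° counterclockwise sweep puts N at bearing 231°, so N = W + 11.4·(cos 231°, sin 231°) = (-23.8, -20.3). Tangency of A1 to NQ means the radius WN is perpendicular to NQ, so NQ runs along (−sin 231°, cos 231°); with |NQ| = 13.5, Q = (-13.3, -28.8). Then |SQ| = |Q − S| = 31.7.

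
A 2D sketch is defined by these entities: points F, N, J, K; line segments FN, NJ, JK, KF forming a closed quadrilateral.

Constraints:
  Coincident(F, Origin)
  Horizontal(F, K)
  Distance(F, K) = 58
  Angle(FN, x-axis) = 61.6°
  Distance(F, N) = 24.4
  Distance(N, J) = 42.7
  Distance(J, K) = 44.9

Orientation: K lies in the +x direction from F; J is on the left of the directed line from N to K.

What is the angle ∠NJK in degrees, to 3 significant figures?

71.4°

F is at the origin; FK is horizontal with |FK| = 58.0 and K in +x, so K = (58.0, 0). FN runs at 61.6° with |FN| = 24.4, so N = (11.6, 21.5). J is determined by |NJ| = 42.7 and |JK| = 44.9 together: it lies at the intersection of circle(N, 42.7) and circle(K, 44.9). With |NK| = 51.1, the foot of the radical line on NK is 23.7 from N and the perpendicular offset is √(42.7² − 23.7²) = 35.5. Taking the left-of-NK solution: J = (48.0, 43.8).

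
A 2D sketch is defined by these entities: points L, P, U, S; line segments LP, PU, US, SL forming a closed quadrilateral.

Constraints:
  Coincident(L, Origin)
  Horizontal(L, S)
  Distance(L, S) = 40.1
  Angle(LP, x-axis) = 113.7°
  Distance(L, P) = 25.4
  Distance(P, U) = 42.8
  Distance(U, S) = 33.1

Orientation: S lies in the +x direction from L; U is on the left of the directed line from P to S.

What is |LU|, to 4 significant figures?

45.04

L is at the origin; L and S share the same y with |LS| = 40.1 and S in +x, so S = (40.1, 0). LP runs at 113.7° with |LP| = 25.4, so P = (-10.21, 23.26). U is determined by |PU| = 42.8 and |US| = 33.1 together: it lies at the intersection of circle(P, 42.8) and circle(S, 33.1). With |PS| = 55.43, the foot of the radical line on PS is 34.35 from P and the perpendicular offset is √(42.8² − 34.35²) = 25.53. Taking the left-of-PS solution: U = (31.69, 32.01).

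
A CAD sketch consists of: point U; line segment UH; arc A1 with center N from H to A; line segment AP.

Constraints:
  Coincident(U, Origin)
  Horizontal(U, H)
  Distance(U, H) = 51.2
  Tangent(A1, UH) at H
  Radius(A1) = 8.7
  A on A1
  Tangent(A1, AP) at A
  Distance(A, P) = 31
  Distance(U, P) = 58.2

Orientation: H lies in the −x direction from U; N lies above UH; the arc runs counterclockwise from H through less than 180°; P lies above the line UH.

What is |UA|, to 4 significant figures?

43.38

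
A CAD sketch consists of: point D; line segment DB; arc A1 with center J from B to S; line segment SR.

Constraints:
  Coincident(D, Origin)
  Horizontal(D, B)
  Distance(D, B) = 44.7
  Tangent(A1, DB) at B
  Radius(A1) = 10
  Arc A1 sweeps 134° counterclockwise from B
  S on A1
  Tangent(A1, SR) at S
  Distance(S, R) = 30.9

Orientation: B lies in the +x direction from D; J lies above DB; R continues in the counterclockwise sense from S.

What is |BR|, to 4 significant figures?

41.69

On A1, B sits at bearing -90° from J; a 134° counterclockwise sweep puts S at bearing 44°, so S = J + 10.0·(cos 44°, sin 44°) = (51.89, 16.95). A1 meets SR tangentially, so JS is at right angles to SR, so SR runs along (−sin 44°, cos 44°); with |SR| = 30.9, R = (30.43, 39.17). Then |BR| = |R − B| = 41.69.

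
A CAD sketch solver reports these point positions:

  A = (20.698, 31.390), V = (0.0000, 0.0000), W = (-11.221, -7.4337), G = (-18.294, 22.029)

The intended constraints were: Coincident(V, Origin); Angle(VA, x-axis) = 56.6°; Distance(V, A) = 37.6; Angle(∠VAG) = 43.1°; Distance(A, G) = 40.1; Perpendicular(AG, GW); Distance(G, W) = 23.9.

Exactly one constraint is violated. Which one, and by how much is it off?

Distance(G, W) = 23.9 — off by 6.40.

V = (0.00, 0.00) ✓; VA at 56.60° ✓; |VA| = 37.60 ✓; ∠VAG = 43.10° ✓; |AG| = 40.10 ✓; ∠(AG, GW) = 90.00° ✓; |GW| = 30.30 ✗.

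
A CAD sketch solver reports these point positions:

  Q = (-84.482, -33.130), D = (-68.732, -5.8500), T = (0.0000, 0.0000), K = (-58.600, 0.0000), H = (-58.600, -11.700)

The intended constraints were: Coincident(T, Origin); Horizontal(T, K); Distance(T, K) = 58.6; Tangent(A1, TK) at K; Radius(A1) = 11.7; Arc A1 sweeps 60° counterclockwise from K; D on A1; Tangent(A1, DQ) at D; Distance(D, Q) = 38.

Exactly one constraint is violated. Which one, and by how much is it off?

Distance(D, Q) = 38 — off by 6.50.

T = (0.00, 0.00) ✓; T.y = 0.00, K.y = 0.00 ✓; |TK| = 58.60 ✓; ∠(HK, KT) = 90.00° ✓; |HK| = 11.70 ✓; bearing(H→D) − bearing(H→K) = 60.00° ✓; |HD| = 11.70 ✓; ∠(HD, DQ) = 90.00° ✓; |DQ| = 31.50 ✗.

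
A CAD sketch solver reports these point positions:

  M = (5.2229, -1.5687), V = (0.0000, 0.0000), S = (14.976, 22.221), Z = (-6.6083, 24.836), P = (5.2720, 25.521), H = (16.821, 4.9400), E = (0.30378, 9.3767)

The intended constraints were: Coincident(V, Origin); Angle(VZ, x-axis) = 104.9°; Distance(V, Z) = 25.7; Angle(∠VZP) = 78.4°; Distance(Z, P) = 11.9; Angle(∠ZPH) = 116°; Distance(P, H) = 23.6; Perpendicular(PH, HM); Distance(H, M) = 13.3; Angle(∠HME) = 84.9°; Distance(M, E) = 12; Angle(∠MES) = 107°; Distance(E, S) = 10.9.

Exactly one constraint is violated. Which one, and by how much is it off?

Distance(E, S) = 10.9 — off by 8.60.

V = (0.00, 0.00) ✓; VZ at 104.9° ✓; |VZ| = 25.70 ✓; ∠VZP = 78.40° ✓; |ZP| = 11.90 ✓; ∠ZPH = 116.0° ✓; |PH| = 23.60 ✓; ∠(PH, HM) = 90.00° ✓; |HM| = 13.30 ✓; ∠HME = 84.90° ✓; |ME| = 12.00 ✓; ∠MES = 107.0° ✓; |ES| = 19.50 ✗.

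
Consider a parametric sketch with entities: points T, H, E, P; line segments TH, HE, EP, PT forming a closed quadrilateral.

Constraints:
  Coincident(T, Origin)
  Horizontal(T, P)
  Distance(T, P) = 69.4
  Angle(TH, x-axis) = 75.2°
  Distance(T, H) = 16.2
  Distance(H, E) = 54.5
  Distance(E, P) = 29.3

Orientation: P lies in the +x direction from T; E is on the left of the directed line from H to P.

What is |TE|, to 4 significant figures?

63.42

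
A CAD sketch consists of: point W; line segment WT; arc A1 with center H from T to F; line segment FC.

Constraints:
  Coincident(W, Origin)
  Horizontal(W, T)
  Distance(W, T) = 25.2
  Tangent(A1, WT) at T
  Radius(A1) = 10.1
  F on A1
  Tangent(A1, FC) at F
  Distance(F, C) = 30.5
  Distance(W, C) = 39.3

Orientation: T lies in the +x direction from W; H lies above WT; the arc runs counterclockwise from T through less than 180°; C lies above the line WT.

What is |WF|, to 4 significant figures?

36.51

W is at the origin; W and T share the same y with |WT| = 25.2 and T on the +x side, so T = (25.20, 0.000). A1 meets WT tangentially, so HT is at right angles to WT, so H = T + (0, 10.1) = (25.20, 10.10). Since HF ⟂ FC (tangency), |HC| = √(10.1² + 30.5²) = 32.13 regardless of where F sits on A1. So C lies on both circle(W, 39.3) and circle(H, 32.13); the above-WT intersection is C = (9.504, 38.13). F is the foot of the tangent from C: F = (32.01, 17.55).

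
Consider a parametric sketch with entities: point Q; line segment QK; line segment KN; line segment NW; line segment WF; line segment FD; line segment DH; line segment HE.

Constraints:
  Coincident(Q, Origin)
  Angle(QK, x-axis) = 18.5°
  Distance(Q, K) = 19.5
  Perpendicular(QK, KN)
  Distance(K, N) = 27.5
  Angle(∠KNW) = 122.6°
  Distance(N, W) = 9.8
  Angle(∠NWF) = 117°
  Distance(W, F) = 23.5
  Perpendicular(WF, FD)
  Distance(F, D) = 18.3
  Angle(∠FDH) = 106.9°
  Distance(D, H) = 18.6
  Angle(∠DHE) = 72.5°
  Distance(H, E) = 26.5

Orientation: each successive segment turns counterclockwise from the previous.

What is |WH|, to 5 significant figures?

24.383

Q is at the origin; QK runs at 18.5° with length 19.5, so K = (18.492, 6.1874). QK is perpendicular to KN, so KN runs at 108.50°; with |KN| = 27.5, N = (9.7664, 32.266). ∠KNW = 122.6° gives NW at 165.90° from the x-axis; with |NW| = 9.8, W = (0.26169, 34.654). ∠NWF = 117.0° gives WF at -131.10° from the x-axis; with |WF| = 23.5, F = (-15.187, 16.945). WF is perpendicular to FD, so FD runs at -41.100°; with |FD| = 18.3, D = (-1.3964, 4.9151). ∠FDH = 106.9° gives DH at 32.000° from the x-axis; with |DH| = 18.6, H = (14.377, 14.772). Then |WH| = |H − W| = 24.383.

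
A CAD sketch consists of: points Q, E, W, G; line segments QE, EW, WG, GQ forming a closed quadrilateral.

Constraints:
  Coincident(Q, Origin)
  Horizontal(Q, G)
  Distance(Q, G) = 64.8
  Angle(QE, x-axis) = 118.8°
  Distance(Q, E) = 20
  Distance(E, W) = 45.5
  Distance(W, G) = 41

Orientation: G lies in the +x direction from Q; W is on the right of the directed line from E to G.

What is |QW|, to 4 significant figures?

27.90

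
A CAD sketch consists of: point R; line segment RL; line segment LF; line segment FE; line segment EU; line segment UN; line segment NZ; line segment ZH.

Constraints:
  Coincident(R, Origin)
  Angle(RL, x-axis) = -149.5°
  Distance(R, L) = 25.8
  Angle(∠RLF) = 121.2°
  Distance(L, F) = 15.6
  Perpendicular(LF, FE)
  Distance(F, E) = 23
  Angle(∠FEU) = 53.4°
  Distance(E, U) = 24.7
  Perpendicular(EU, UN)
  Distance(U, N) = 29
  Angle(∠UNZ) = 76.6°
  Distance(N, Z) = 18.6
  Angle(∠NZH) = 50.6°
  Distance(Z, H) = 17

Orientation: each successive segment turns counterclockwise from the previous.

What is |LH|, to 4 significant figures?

8.039

R is at the origin; RL runs at -149.5° with length 25.8, so L = (-22.23, -13.09). ∠RLF = 121.2° gives LF at -90.70° from the x-axis; with |LF| = 15.6, F = (-22.42, -28.69). The perpendicularity gives FE at right angles to LF, so FE runs at -0.7000°; with |FE| = 23.0, E = (0.5777, -28.97). ∠FEU = 53.4° gives EU at 125.9° from the x-axis; with |EU| = 24.7, U = (-13.91, -8.966). EU ⟂ UN, so UN runs at -144.1°; with |UN| = 29.0, N = (-37.40, -25.97). ∠UNZ = 76.6° gives NZ at -40.70° from the x-axis; with |NZ| = 18.6, Z = (-23.30, -38.10). ∠NZH = 50.6° gives ZH at 88.70° from the x-axis; with |ZH| = 17.0, H = (-22.91, -21.10). Then |LH| = |H − L| = 8.039.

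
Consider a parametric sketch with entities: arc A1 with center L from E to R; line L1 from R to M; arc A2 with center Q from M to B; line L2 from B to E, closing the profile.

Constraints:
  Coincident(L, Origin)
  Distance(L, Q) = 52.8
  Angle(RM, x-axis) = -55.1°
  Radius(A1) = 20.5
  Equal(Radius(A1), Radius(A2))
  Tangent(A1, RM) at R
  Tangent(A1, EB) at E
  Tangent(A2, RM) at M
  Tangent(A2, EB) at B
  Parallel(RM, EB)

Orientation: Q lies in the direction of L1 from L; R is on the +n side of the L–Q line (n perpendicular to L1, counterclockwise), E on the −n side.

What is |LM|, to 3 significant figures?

56.6

The slot axis is L1's direction at -55.1°, so u = (cos -55.1°, sin -55.1°) = (0.572, -0.820) and n = (−sin -55.1°, cos -55.1°) = (0.820, 0.572). L is at the origin and Q lies 52.8 along u from L, so Q = 52.8·u = (30.2, -43.3). Tangency of A1 to both parallel lines with radius 20.5 puts R and E at L ± 20.5·n: R = (16.8, 11.7), E = (-16.8, -11.7). Equal radii place M and B the same way about Q: M = Q + 20.5·n = (47.0, -31.6), B = Q − 20.5·n = (13.4, -55.0). Then |LM| = |M − L| = 56.6.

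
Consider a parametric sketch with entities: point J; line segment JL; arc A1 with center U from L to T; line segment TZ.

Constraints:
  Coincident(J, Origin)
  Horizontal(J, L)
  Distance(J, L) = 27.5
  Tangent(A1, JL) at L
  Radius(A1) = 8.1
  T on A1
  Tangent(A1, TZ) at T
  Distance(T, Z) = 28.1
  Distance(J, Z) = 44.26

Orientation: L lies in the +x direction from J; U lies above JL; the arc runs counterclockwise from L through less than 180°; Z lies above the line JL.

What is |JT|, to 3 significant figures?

36.7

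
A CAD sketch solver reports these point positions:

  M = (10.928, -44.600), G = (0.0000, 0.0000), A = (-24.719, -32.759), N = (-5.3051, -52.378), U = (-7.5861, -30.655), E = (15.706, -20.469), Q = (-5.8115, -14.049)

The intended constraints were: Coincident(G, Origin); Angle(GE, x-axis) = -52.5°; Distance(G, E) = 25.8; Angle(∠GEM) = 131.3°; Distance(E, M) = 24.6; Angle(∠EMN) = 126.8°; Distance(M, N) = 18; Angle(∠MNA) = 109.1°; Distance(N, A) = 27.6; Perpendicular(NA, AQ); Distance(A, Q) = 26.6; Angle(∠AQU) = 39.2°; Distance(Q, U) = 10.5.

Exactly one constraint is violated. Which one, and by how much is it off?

Distance(Q, U) = 10.5 — off by 6.20.

G = (0.00, 0.00) ✓; GE at -52.50° ✓; |GE| = 25.80 ✓; ∠GEM = 131.3° ✓; |EM| = 24.60 ✓; ∠EMN = 126.8° ✓; |MN| = 18.00 ✓; ∠MNA = 109.1° ✓; |NA| = 27.60 ✓; ∠(NA, AQ) = 90.00° ✓; |AQ| = 26.60 ✓; ∠AQU = 39.20° ✓; |QU| = 16.70 ✗.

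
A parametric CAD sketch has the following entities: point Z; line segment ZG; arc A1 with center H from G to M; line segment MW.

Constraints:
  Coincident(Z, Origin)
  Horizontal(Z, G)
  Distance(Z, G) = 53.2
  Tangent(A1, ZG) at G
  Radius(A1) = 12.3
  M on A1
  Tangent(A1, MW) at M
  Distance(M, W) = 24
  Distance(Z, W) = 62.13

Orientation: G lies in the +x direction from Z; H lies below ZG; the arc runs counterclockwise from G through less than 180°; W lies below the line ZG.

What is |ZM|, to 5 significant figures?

44.390

Z is at the origin; ZG is horizontal with |ZG| = 53.2 and G on the +x side, so G = (53.200, 0.0000). Since A1 is tangent to ZG there, HG ⟂ ZG, so H = G + (0, -12.3) = (53.200, -12.300). Since HM ⟂ MW (tangency), |HW| = √(12.3² + 24.0²) = 26.968 regardless of where M sits on A1. So W lies on both circle(Z, 62.13) and circle(H, 26.968); the below-ZG intersection is W = (48.483, -38.853). M is the foot of the tangent from W: M = (41.441, -15.909).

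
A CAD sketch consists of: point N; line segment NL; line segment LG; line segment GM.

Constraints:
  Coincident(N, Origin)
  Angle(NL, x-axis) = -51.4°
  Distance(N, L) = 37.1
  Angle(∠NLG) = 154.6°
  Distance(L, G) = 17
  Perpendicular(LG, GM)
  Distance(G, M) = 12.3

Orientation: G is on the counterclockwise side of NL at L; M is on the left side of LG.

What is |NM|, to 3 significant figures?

50.6

N is at the origin; NL runs at -51.4° with length 37.1, so L = 37.1·(cos -51.4°, sin -51.4°) = (23.1, -29.0). ∠NLG = 154.6°, so LG runs at -51.4° + (180° − 154.6°) = -26.0° from the x-axis; with |LG| = 17.0, G = L + 17.0·(cos -26.0°, sin -26.0°) = (38.4, -36.4). The perpendicularity gives GM at right angles to LG; with |GM| = 12.3 on the left of LG, M = G + 12.3·(0.438, 0.899) = (43.8, -25.4). Then |NM| = |M − N| = 50.6.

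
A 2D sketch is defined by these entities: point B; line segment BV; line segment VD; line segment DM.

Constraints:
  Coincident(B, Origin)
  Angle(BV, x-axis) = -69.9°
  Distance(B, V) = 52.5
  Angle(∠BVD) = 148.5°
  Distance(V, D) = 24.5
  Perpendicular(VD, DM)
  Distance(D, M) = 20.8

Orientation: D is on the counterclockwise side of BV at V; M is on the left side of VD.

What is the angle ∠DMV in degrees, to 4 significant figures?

49.67°

B is at the origin; BV runs at -69.9° with length 52.5, so V = 52.5·(cos -69.9°, sin -69.9°) = (18.04, -49.30). ∠BVD = 148.5°, so VD runs at -69.9° + (180° − 148.5°) = -38.40° from the x-axis; with |VD| = 24.5, D = V + 24.5·(cos -38.40°, sin -38.40°) = (37.24, -64.52). VD is perpendicular to DM; with |DM| = 20.8 on the left of VD, M = D + 20.8·(0.6211, 0.7837) = (50.16, -48.22). Then cos ∠DMV = MD·MV / (|MD||MV|), giving 49.67°.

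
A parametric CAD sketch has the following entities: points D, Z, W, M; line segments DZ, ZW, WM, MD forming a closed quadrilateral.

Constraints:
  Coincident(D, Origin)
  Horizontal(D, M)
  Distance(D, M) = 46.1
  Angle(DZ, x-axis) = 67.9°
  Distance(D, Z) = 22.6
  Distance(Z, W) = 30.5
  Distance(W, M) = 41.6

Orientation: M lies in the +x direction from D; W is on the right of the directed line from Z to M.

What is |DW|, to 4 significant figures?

10.95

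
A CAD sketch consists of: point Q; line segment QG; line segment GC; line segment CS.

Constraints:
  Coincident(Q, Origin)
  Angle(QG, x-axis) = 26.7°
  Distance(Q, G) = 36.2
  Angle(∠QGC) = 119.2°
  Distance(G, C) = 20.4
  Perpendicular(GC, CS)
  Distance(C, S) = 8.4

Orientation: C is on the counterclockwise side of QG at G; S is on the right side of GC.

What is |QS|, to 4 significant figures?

55.21

Q is at the origin; QG runs at 26.7° with length 36.2, so G = 36.2·(cos 26.7°, sin 26.7°) = (32.34, 16.27). ∠QGC = 119.2°, so GC runs at 26.7° + (180° − 119.2°) = 87.50° from the x-axis; with |GC| = 20.4, C = G + 20.4·(cos 87.50°, sin 87.50°) = (33.23, 36.65). The perpendicularity gives CS at right angles to GC; with |CS| = 8.4 on the right of GC, S = C + 8.4·(0.9990, -0.04362) = (41.62, 36.28). Then |QS| = |S − Q| = 55.21.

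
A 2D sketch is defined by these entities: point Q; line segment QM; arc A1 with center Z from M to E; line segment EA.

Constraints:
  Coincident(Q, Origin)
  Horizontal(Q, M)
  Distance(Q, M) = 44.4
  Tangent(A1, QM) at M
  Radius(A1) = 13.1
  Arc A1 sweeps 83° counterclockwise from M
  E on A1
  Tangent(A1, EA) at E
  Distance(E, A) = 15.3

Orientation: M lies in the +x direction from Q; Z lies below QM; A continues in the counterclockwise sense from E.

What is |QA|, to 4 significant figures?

39.81

Q is at the origin; QM is horizontal with |QM| = 44.4 and M on the +x side, so M = (44.40, 0.000). The tangent condition forces ZM to be normal to QM, so Z = M + (0, -13.1) = (44.40, -13.10). On A1, M sits at bearing 90° from Z; an 83° counterclockwise sweep puts E at bearing 173°, so E = Z + 13.1·(cos 173°, sin 173°) = (31.40, -11.50). The tangent condition forces ZE to be normal to EA, so EA runs along (−sin 173°, cos 173°); with |EA| = 15.3, A = (29.53, -26.69). Then |QA| = |A − Q| = 39.81.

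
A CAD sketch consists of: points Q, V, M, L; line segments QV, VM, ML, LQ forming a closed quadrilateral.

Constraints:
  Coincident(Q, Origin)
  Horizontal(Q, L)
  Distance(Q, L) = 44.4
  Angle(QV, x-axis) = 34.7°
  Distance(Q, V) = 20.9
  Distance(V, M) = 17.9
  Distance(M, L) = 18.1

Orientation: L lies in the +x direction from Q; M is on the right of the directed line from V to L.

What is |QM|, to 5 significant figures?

26.813

Checks: |VM| = 17.90 ✓; |ML| = 18.10 ✓.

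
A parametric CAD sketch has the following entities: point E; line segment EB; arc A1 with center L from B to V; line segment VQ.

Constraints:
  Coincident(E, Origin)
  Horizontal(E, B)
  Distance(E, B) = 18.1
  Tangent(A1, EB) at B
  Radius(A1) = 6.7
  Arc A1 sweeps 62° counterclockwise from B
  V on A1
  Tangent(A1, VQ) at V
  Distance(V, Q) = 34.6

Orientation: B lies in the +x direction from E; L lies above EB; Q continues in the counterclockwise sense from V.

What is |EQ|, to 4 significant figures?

52.76

On A1, B sits at bearing -90° from L; a 62° counterclockwise sweep puts V at bearing -28°, so V = L + 6.7·(cos -28°, sin -28°) = (24.02, 3.555). The tangent condition forces LV to be normal to VQ, so VQ runs along (−sin -28°, cos -28°); with |VQ| = 34.6, Q = (40.26, 34.10). Then |EQ| = |Q − E| = 52.76.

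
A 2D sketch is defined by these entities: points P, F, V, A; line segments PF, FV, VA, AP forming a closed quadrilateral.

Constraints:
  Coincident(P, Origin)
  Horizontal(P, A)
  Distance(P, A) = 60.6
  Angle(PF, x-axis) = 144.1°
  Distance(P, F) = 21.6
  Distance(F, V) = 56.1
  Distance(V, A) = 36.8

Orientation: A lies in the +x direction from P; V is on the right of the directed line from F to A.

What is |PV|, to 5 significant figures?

34.517

Checks: |FV| = 56.10 ✓; |VA| = 36.80 ✓.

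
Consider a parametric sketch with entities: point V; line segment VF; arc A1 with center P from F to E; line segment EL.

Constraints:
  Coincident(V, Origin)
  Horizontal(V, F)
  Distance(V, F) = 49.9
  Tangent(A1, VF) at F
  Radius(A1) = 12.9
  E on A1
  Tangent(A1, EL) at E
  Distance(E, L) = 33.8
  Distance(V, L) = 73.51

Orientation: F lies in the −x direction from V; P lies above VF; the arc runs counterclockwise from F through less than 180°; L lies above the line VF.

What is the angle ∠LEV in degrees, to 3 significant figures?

145°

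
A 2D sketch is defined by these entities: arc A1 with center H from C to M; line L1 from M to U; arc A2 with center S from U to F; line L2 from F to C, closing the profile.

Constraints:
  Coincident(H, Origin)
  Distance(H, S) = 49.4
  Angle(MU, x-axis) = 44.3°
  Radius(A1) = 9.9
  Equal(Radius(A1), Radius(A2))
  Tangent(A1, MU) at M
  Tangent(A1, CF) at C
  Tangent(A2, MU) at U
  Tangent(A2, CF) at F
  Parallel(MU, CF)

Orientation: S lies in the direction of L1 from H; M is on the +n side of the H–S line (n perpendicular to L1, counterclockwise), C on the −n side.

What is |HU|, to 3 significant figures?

50.4

The slot axis is L1's direction at 44.3°, so u = (cos 44.3°, sin 44.3°) = (0.716, 0.698) and n = (−sin 44.3°, cos 44.3°) = (-0.698, 0.716). H is at the origin and S lies 49.4 along u from H, so S = 49.4·u = (35.4, 34.5). Tangency of A1 to both parallel lines with radius 9.9 puts M and C at H ± 9.9·n: M = (-6.91, 7.09), C = (6.91, -7.09). Equal radii place U and F the same way about S: U = S + 9.9·n = (28.4, 41.6), F = S − 9.9·n = (42.3, 27.4). Then |HU| = |U − H| = 50.4.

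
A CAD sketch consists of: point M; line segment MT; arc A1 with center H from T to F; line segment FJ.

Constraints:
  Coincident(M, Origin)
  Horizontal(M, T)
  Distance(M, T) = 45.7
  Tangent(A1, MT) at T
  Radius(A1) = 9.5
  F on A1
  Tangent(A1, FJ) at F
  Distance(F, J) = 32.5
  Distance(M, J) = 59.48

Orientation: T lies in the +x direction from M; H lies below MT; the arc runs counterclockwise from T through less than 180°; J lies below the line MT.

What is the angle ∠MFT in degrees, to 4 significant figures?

114.1°

M is at the origin; M and T share the same y with |MT| = 45.7 and T on the +x side, so T = (45.70, 0.000). Since A1 is tangent to MT there, HT ⟂ MT, so H = T + (0, -9.5) = (45.70, -9.500). Since HF ⟂ FJ (tangency), |HJ| = √(9.5² + 32.5²) = 33.86 regardless of where F sits on A1. So J lies on both circle(M, 59.48) and circle(H, 33.86); the below-MT intersection is J = (41.05, -43.04). F is the foot of the tangent from J: F = (36.30, -10.89).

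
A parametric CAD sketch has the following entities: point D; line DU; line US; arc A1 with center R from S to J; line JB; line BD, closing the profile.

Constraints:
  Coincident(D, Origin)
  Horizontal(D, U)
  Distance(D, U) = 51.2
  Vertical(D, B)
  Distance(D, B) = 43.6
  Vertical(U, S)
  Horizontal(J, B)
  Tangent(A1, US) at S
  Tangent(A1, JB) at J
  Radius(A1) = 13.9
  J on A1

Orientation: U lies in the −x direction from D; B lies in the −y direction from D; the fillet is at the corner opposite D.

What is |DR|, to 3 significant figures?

47.7

D is at the origin; D and U share the same y with |DU| = 51.2 and U on the −x side, so U = (-51.2, 0.00). D and B share the same x with |DB| = 43.6 and B on the −y side, so B = (0.00, -43.6). The virtual corner opposite D is at (-51.2, -43.6). Tangency of A1 to US means the radius RS is perpendicular to US and since A1 is tangent to JB there, RJ ⟂ JB, with radius 13.9, so the center R sits 13.9 in from both sides at R = (-37.3, -29.7). Then |DR| = |R − D| = 47.7.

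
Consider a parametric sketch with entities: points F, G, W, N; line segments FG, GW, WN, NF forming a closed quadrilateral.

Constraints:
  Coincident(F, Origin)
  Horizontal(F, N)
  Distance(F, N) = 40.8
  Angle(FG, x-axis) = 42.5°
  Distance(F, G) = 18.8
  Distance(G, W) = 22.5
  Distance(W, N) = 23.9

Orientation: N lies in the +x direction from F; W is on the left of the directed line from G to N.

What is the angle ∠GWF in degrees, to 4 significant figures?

7.086°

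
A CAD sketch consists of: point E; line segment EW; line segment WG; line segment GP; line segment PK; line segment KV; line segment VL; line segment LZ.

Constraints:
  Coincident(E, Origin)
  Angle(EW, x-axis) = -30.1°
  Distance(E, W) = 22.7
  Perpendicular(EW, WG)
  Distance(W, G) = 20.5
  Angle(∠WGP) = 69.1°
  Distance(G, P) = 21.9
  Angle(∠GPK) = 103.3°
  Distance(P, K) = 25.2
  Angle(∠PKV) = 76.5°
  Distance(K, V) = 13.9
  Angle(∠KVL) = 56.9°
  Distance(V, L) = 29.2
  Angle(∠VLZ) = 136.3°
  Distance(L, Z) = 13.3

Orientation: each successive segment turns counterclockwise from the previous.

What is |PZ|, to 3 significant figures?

21.1

∠KVL = 56.9° gives VL at 114° from the x-axis; with |VL| = 29.2, L = (0.464, 11.1). ∠VLZ = 136.3° gives LZ at 158° from the x-axis; with |LZ| = 13.3, Z = (-11.9, 16.1). Then |PZ| = |Z − P| = 21.1.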